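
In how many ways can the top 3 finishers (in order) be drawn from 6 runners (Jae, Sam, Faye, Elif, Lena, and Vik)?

This is an ordered selection of 3 from 6: P(6,3).
That gives 6 × 5 × 4 = 120.

120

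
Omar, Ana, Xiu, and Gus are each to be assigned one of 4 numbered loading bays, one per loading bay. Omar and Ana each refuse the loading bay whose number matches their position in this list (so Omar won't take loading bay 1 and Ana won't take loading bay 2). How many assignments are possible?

Let Aᵢ (for i ∈ {1, 2}) be the placements that put person i in their forbidden loading bay. Any j of these fix j positions, leaving (4−j)! ways to fill the rest, and there are C(2,j) ways to pick which j.
By inclusion–exclusion, the number of valid placements is Σ_{j=0}^{2} (−1)^j C(2,j)·(4−j)!.
Computing: 24 − 12 + 2 = 14.

14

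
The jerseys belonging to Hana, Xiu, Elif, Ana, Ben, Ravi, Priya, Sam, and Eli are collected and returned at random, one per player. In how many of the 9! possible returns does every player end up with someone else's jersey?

133496

This is the derangement count D_9: permutations of 9 items with no fixed point.
By inclusion–exclusion this is Σ_{j=0}^{9} (−1)^j C(9,j)·(9−j)!.
Computing: 362880 − 362880 + 181440 − 60480 + 15120 − 3024 + 504 − 72 + 9 − 1 = 133496.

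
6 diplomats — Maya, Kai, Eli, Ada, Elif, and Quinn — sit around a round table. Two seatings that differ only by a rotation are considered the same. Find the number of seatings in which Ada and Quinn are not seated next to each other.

72

All circular seatings of 6 people number (5)! = 120.
Those with Ada next to Quinn: fuse the pair into one unit and seat 5 units around a circle — 2·(4)! = 48.
Subtracting, 120 − 48 = 72.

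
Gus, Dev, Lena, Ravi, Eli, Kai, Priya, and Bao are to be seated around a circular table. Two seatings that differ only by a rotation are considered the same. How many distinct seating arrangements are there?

Seat Gus anywhere (absorbing the rotational symmetry), then permute the other 7: (7)! = 5040.

5040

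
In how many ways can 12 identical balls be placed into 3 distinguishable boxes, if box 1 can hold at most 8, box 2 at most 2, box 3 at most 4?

6

Without the upper bounds there are C(14,2) = 91 ways to split 12 among 3 boxes.
Subtract solutions that violate a single cap (substitute x_i' = x_i − (cap_i+1)): x_1 ≥ 9 gives C(5,2) = 10; x_2 ≥ 3 gives C(11,2) = 55; x_3 ≥ 5 gives C(9,2) = 36. Together 101.
Add back pairs where two caps are both exceeded: 1 + 0 + 15 = 16.
By inclusion–exclusion the count is 91 − 101 + 16 = 6.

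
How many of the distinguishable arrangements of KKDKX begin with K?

With the first slot taken by K, it remains to arrange the other 4 letters (KDKX).
Those 4 letters have K appearing twice, giving (4)!/(2!) = 12.

12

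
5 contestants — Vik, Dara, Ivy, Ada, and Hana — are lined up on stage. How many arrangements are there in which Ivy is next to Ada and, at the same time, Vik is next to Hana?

Treat {Ivy,Ada} as one block (2 orders) and {Vik,Hana} as another (2 orders).
That leaves 3 units to arrange: 2 × 2 × 3! = 4 × 6 = 24.

24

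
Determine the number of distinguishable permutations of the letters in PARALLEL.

The 8 letters of PARALLEL have repeats: A appearing twice and L appearing 3 times.
The number of distinct arrangements is 8!/(3!·2!) = 40320/12 = 3360.

3360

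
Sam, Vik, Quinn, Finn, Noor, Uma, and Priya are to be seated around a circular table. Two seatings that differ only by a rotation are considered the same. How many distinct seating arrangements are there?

Fix one person's seat to break rotational symmetry; the remaining 6 people can be arranged in (6)! = 720 ways.

720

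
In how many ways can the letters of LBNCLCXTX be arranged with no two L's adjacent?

Total arrangements of LBNCLCXTX: 9!/(2!·2!·2!) = 45360.
If the two L's are adjacent, glue them into one block, leaving 8 items to arrange: (8)!/(2!·2!) = 10080 ways.
Subtracting, 45360 − 10080 = 35280 arrangements keep the L's apart.

35280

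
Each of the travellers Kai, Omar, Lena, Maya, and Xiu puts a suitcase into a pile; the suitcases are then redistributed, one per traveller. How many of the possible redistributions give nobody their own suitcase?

44

Count assignments avoiding every fixed point. For any j of the 5 travellers fixed to their own suitcase, the other 5−j can be arranged in (5−j)! ways.
By inclusion–exclusion this is Σ_{j=0}^{5} (−1)^j C(5,j)·(5−j)!.
Computing: 120 − 120 + 60 − 20 + 5 − 1 = 44.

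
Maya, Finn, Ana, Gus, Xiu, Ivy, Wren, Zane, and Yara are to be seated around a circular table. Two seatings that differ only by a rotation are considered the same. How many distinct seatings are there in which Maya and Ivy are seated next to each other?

Glue Maya and Ivy into a block (2 internal orders). Seating 8 units around a circle gives (7)! arrangements.
So 2 × (7)! = 2 × 5040 = 10080.

10080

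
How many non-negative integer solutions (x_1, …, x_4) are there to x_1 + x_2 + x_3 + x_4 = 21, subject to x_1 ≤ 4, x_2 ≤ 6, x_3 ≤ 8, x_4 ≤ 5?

Without the upper bounds there are C(24,3) = 2024 ways to split 21 among 4 variables.
Subtract solutions that violate a single cap (substitute x_i' = x_i − (cap_i+1)): x_1 ≥ 5 gives C(19,3) = 969; x_2 ≥ 7 gives C(17,3) = 680; x_3 ≥ 9 gives C(15,3) = 455; x_4 ≥ 6 gives C(18,3) = 816. Together 2920.
Add back pairs where two caps are both exceeded: 220 + 120 + 286 + 56 + 165 + 84 = 931.
Subtract triples: 1 + 20 + 4 + 0 = 25.
By inclusion–exclusion the count is 2024 − 2920 + 931 − 25 = 10.

10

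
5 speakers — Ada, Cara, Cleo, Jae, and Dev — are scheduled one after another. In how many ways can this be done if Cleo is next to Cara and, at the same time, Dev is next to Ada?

Treat {Cleo,Cara} as one block (2 orders) and {Dev,Ada} as another (2 orders).
That leaves 3 units to arrange: 2 × 2 × 3! = 4 × 6 = 24.

24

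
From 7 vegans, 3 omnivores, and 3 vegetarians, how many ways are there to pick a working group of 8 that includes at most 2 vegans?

21

Split by how many vegans are chosen (0 through 2).
Sum: C(7,0)·C(6,8) + C(7,1)·C(6,7) + C(7,2)·C(6,6) = 0 + 0 + 21 = 21.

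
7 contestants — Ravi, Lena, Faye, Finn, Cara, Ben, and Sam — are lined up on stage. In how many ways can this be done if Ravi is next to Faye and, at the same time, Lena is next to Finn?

Treat {Ravi,Faye} as one block (2 orders) and {Lena,Finn} as another (2 orders).
That leaves 5 units to arrange: 2 × 2 × 5! = 4 × 120 = 480.

480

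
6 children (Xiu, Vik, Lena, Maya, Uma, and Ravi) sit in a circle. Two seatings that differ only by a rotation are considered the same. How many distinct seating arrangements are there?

Fix one person's seat to break rotational symmetry; the remaining 5 people can be arranged in (5)! = 120 ways.

120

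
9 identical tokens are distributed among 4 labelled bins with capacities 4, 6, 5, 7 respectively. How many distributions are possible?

151

Without the upper bounds there are C(12,3) = 220 ways to split 9 among 4 bins.
Subtract solutions that violate a single cap (substitute x_i' = x_i − (cap_i+1)): x_1 ≥ 5 gives C(7,3) = 35; x_2 ≥ 7 gives C(5,3) = 10; x_3 ≥ 6 gives C(6,3) = 20; x_4 ≥ 8 gives C(4,3) = 4. Together 69.
No two caps can be exceeded simultaneously, so the pair terms are all 0.
By inclusion–exclusion the count is 220 − 69 + 0 = 151.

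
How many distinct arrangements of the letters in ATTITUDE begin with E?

840

Fix E in the first position and arrange the remaining 7 letters.
Those 7 letters have T appearing 3 times, giving (7)!/(3!) = 840.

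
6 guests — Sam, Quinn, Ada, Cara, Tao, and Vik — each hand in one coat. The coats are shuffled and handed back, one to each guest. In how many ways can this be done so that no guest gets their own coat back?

Count assignments avoiding every fixed point. For any j of the 6 guests fixed to their own coat, the other 6−j can be arranged in (6−j)! ways.
By inclusion–exclusion this is Σ_{j=0}^{6} (−1)^j C(6,j)·(6−j)!.
Computing: 720 − 720 + 360 − 120 + 30 − 6 + 1 = 265.

265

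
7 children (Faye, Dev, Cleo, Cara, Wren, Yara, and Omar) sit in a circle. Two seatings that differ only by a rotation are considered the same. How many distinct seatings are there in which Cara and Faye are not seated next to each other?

480

Without the restriction there are (6)! = 720 seatings.
Those with Cara next to Faye: fuse the pair into one unit and seat 6 units around a circle — 2·(5)! = 240.
Subtracting, 720 − 240 = 480.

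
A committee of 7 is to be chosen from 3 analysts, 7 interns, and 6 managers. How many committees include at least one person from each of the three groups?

9569

With no constraint there are C(16,7) = 11440 possible selections.
Subtract selections that omit an entire group: no analysts → C(13,7) = 1716; no interns → C(9,7) = 36; no managers → C(10,7) = 120.
Add back selections omitting two groups (i.e. drawn from a single group): C(3,7) + C(7,7) + C(6,7) = 1.
By inclusion–exclusion: 11440 − 1872 + 1 = 9569.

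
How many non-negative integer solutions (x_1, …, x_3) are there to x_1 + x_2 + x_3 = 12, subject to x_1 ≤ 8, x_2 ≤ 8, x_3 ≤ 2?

By stars and bars, unrestricted non-negative solutions to x_1+…+x_3 = 12 number C(12+2,2) = 91.
Subtract solutions that violate a single cap (substitute x_i' = x_i − (cap_i+1)): x_1 ≥ 9 gives C(5,2) = 10; x_2 ≥ 9 gives C(5,2) = 10; x_3 ≥ 3 gives C(11,2) = 55. Together 75.
Add back pairs where two caps are both exceeded: 0 + 1 + 1 = 2.
By inclusion–exclusion the count is 91 − 75 + 2 = 18.

18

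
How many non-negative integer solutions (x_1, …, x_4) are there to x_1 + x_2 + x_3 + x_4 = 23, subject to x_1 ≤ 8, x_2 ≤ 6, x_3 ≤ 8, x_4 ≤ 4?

Without the upper bounds there are C(26,3) = 2600 ways to split 23 among 4 variables.
Subtract solutions that violate a single cap (substitute x_i' = x_i − (cap_i+1)): x_1 ≥ 9 gives C(17,3) = 680; x_2 ≥ 7 gives C(19,3) = 969; x_3 ≥ 9 gives C(17,3) = 680; x_4 ≥ 5 gives C(21,3) = 1330. Together 3659.
Add back pairs where two caps are both exceeded: 120 + 56 + 220 + 120 + 364 + 220 = 1100.
Subtract triples: 0 + 10 + 1 + 10 = 21.
By inclusion–exclusion the count is 2600 − 3659 + 1100 − 21 = 20.

20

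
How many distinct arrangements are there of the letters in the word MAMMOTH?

MAMMOTH has 7 letters with M appearing 3 times.
So there are 7! / (3!) = 840 distinguishable arrangements.

840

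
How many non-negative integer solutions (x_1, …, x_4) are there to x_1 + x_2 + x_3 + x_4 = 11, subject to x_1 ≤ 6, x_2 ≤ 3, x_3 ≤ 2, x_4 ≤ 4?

Ignoring the caps, the number of non-negative solutions to x_1+…+x_4 = 11 is C(14,3) = 364.
Subtract solutions that violate a single cap (substitute x_i' = x_i − (cap_i+1)): x_1 ≥ 7 gives C(7,3) = 35; x_2 ≥ 4 gives C(10,3) = 120; x_3 ≥ 3 gives C(11,3) = 165; x_4 ≥ 5 gives C(9,3) = 84. Together 404.
Add back pairs where two caps are both exceeded: 1 + 4 + 0 + 35 + 10 + 20 = 70.
By inclusion–exclusion the count is 364 − 404 + 70 = 30.

30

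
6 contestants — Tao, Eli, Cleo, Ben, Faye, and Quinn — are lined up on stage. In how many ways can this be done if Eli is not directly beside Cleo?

480

Of the 6! = 720 arrangements, those with Eli and Cleo adjacent number 2 × 5! = 240 (treat the pair as a block with 2 internal orders).
So 720 − 240 = 480 arrangements keep them apart.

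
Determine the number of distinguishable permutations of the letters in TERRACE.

1260

TERRACE has 7 letters with E appearing twice and R appearing twice.
The number of distinct arrangements is 7!/(2!·2!) = 5040/4 = 1260.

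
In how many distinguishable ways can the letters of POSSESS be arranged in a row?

210

POSSESS has 7 letters with S appearing 4 times.
The number of distinct arrangements is 7!/(4!) = 5040/24 = 210.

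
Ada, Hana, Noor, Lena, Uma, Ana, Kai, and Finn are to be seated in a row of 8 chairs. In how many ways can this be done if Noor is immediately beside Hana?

Treat {Noor, Hana} as a single unit. There are 7 units to order, and the pair itself can be ordered 2 ways.
So the count is 2·(7)! = 10080.

10080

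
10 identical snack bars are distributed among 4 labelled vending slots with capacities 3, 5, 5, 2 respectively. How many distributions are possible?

By stars and bars, unrestricted non-negative solutions to x_1+…+x_4 = 10 number C(10+3,3) = 286.
Subtract solutions that violate a single cap (substitute x_i' = x_i − (cap_i+1)): x_1 ≥ 4 gives C(9,3) = 84; x_2 ≥ 6 gives C(7,3) = 35; x_3 ≥ 6 gives C(7,3) = 35; x_4 ≥ 3 gives C(10,3) = 120. Together 274.
Add back pairs where two caps are both exceeded: 1 + 1 + 20 + 0 + 4 + 4 = 30.
By inclusion–exclusion the count is 286 − 274 + 30 = 42.

42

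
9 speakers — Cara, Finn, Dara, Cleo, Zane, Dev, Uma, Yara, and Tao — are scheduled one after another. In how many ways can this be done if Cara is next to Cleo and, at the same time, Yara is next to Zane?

Treat {Cara,Cleo} as one block (2 orders) and {Yara,Zane} as another (2 orders).
That leaves 7 units to arrange: 2 × 2 × 7! = 4 × 5040 = 20160.

20160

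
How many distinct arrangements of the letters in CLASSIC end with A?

180

Fix A in the last position and arrange the remaining 6 letters.
Those 6 letters have C appearing twice and S appearing twice, giving (6)!/(2!·2!) = 180.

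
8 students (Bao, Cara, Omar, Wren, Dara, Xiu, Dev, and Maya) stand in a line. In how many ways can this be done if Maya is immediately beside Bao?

Treat {Maya, Bao} as a single unit. There are 7 units to order, and the pair itself can be ordered 2 ways.
So the count is 2·(7)! = 10080.

10080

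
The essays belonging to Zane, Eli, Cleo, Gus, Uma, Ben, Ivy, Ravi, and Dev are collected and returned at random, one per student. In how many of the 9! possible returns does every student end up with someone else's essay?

133496

Let Aᵢ be the assignments in which student i gets their own essay. We want the size of the complement of A₁∪…∪A_9.
By inclusion–exclusion this is Σ_{j=0}^{9} (−1)^j C(9,j)·(9−j)!.
Computing: 362880 − 362880 + 181440 − 60480 + 15120 − 3024 + 504 − 72 + 9 − 1 = 133496.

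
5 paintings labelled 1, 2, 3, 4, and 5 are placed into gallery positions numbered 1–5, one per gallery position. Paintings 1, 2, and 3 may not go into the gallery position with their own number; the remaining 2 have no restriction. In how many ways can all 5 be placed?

64

Let Aᵢ (for i ∈ {1, 2, 3}) be the placements that put painting i in its forbidden gallery position. Any j of these fix j positions, leaving (5−j)! ways to fill the rest, and there are C(3,j) ways to pick which j.
By inclusion–exclusion, the number of valid placements is Σ_{j=0}^{3} (−1)^j C(3,j)·(5−j)!.
Computing: 120 − 72 + 18 − 2 = 64.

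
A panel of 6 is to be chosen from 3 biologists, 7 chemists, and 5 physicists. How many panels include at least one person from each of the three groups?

3850

Total 6-person selections from all 15: C(15,6) = 5005.
Subtract selections that omit an entire group: no biologists → C(12,6) = 924; no chemists → C(8,6) = 28; no physicists → C(10,6) = 210.
Add back selections omitting two groups (i.e. drawn from a single group): C(3,6) + C(7,6) + C(5,6) = 7.
By inclusion–exclusion: 5005 − 1162 + 7 = 3850.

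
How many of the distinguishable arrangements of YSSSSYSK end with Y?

42

Fix Y in the last position and arrange the remaining 7 letters.
Those 7 letters have S appearing 5 times, giving (7)!/(5!) = 42.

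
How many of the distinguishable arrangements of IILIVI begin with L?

5

With the first slot taken by L, it remains to arrange the other 5 letters (IIIVI).
Those 5 letters have I appearing 4 times, giving (5)!/(4!) = 5.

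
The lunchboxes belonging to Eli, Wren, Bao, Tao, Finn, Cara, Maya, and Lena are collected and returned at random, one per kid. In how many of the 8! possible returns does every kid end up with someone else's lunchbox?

Count assignments avoiding every fixed point. For any j of the 8 kids fixed to their own lunchbox, the other 8−j can be arranged in (8−j)! ways.
By inclusion–exclusion this is Σ_{j=0}^{8} (−1)^j C(8,j)·(8−j)!.
Computing: 40320 − 40320 + 20160 − 6720 + 1680 − 336 + 56 − 8 + 1 = 14833.

14833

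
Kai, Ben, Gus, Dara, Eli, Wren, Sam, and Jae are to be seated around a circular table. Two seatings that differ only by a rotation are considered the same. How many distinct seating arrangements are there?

5040

Fix one person's seat to break rotational symmetry; the remaining 7 people can be arranged in (7)! = 5040 ways.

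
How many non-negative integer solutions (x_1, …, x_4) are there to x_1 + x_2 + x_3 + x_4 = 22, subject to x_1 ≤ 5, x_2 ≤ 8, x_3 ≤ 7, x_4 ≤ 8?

83

Without the upper bounds there are C(25,3) = 2300 ways to split 22 among 4 variables.
Subtract solutions that violate a single cap (substitute x_i' = x_i − (cap_i+1)): x_1 ≥ 6 gives C(19,3) = 969; x_2 ≥ 9 gives C(16,3) = 560; x_3 ≥ 8 gives C(17,3) = 680; x_4 ≥ 9 gives C(16,3) = 560. Together 2769.
Add back pairs where two caps are both exceeded: 120 + 165 + 120 + 56 + 35 + 56 = 552.
By inclusion–exclusion the count is 2300 − 2769 + 552 = 83.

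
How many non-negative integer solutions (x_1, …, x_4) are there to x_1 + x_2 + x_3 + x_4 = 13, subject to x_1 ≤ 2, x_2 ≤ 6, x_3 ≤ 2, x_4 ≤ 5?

Without the upper bounds there are C(16,3) = 560 ways to split 13 among 4 variables.
Subtract solutions that violate a single cap (substitute x_i' = x_i − (cap_i+1)): x_1 ≥ 3 gives C(13,3) = 286; x_2 ≥ 7 gives C(9,3) = 84; x_3 ≥ 3 gives C(13,3) = 286; x_4 ≥ 6 gives C(10,3) = 120. Together 776.
Add back pairs where two caps are both exceeded: 20 + 120 + 35 + 20 + 1 + 35 = 231.
Subtract triples: 1 + 0 + 4 + 0 = 5.
By inclusion–exclusion the count is 560 − 776 + 231 − 5 = 10.

10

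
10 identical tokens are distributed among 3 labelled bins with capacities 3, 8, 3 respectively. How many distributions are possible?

13

Without the upper bounds there are C(12,2) = 66 ways to split 10 among 3 bins.
Subtract solutions that violate a single cap (substitute x_i' = x_i − (cap_i+1)): x_1 ≥ 4 gives C(8,2) = 28; x_2 ≥ 9 gives C(3,2) = 3; x_3 ≥ 4 gives C(8,2) = 28. Together 59.
Add back pairs where two caps are both exceeded: 0 + 6 + 0 = 6.
By inclusion–exclusion the count is 66 − 59 + 6 = 13.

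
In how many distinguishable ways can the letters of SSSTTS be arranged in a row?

15

The 6 letters of SSSTTS have repeats: S appearing 4 times and T appearing twice.
Dividing 6! = 720 by 4!·2! = 48 for the repeated letters gives 15.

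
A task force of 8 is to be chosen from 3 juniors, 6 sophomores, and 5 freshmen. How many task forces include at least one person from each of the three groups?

2828

Total 8-person selections from all 14: C(14,8) = 3003.
Selections missing a whole group: no juniors → C(11,8) = 165; no sophomores → C(8,8) = 1; no freshmen → C(9,8) = 9.
Add back selections omitting two groups (i.e. drawn from a single group): C(3,8) + C(6,8) + C(5,8) = 0.
By inclusion–exclusion: 3003 − 175 + 0 = 2828.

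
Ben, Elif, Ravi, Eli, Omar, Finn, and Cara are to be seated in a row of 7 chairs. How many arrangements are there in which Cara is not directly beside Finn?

3600

There are 7! = 5040 arrangements in all. If Cara and Finn are adjacent, merging them into one block gives 2·(6)! = 1440 arrangements.
So 5040 − 1440 = 3600 arrangements keep them apart.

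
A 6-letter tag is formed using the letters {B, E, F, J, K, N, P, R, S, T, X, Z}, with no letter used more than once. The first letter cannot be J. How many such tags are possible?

The first letter has 12−1 = 11 choices (anything except J).
The remaining 5 letters are filled from the other 11 symbols without repetition: 11 × 10 × 9 × 8 × 7 = 55440.
Total: 11 × 55440 = 609840.

609840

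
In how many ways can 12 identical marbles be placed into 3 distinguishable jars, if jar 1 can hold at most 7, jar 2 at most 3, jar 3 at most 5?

10

Without the upper bounds there are C(14,2) = 91 ways to split 12 among 3 jars.
Subtract solutions that violate a single cap (substitute x_i' = x_i − (cap_i+1)): x_1 ≥ 8 gives C(6,2) = 15; x_2 ≥ 4 gives C(10,2) = 45; x_3 ≥ 6 gives C(8,2) = 28. Together 88.
Add back pairs where two caps are both exceeded: 1 + 0 + 6 = 7.
By inclusion–exclusion the count is 91 − 88 + 7 = 10.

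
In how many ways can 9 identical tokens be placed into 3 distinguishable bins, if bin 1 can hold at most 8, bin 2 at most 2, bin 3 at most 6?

By stars and bars, unrestricted non-negative solutions to x_1+…+x_3 = 9 number C(9+2,2) = 55.
Subtract solutions that violate a single cap (substitute x_i' = x_i − (cap_i+1)): x_1 ≥ 9 gives C(2,2) = 1; x_2 ≥ 3 gives C(8,2) = 28; x_3 ≥ 7 gives C(4,2) = 6. Together 35.
No two caps can be exceeded simultaneously, so the pair terms are all 0.
By inclusion–exclusion the count is 55 − 35 + 0 = 20.

20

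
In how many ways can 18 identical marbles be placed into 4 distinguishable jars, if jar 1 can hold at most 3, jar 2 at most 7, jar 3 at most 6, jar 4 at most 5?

20

Ignoring the caps, the number of non-negative solutions to x_1+…+x_4 = 18 is C(21,3) = 1330.
Subtract solutions that violate a single cap (substitute x_i' = x_i − (cap_i+1)): x_1 ≥ 4 gives C(17,3) = 680; x_2 ≥ 8 gives C(13,3) = 286; x_3 ≥ 7 gives C(14,3) = 364; x_4 ≥ 6 gives C(15,3) = 455. Together 1785.
Add back pairs where two caps are both exceeded: 84 + 120 + 165 + 20 + 35 + 56 = 480.
Subtract triples: 0 + 1 + 4 + 0 = 5.
By inclusion–exclusion the count is 1330 − 1785 + 480 − 5 = 20.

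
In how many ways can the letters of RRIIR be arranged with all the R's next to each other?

Treat the 3 copies of R as a single block. The multiset to arrange is then {RRR, I, I}, 3 items in all.
That gives (3)!/(2!) = 3 arrangements.

3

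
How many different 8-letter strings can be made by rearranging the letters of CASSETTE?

CASSETTE has 8 letters with E appearing twice, S appearing twice, and T appearing twice.
So there are 8! / (2!·2!·2!) = 5040 distinguishable arrangements.

5040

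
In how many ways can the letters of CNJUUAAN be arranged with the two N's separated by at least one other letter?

3780

There are 8!/(2!·2!·2!) = 5040 arrangements of CNJUUAAN in total.
Arrangements with the N's together: treat NN as one letter, giving (7)!/(2!·2!) = 1260.
Hence 5040 − 1260 = 3780.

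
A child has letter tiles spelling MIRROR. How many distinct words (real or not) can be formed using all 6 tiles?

120

MIRROR has 6 letters with R appearing 3 times.
The number of distinct arrangements is 6!/(3!) = 720/6 = 120.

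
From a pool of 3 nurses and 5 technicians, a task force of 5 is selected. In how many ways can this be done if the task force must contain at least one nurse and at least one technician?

55

Total 5-person selections from all 8: C(8,5) = 56.
Selections missing a whole group: no nurses → C(5,5) = 1; no technicians → C(3,5) = 0.
Both groups omitted at once is impossible, so 56 − 1 = 55.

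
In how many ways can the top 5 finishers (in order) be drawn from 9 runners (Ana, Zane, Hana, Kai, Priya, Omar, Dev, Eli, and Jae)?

This is an ordered selection of 5 from 9: P(9,5).
That gives 9 × 8 × 7 × 6 × 5 = 15120.

15120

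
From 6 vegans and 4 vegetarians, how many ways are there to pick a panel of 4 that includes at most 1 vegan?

Split by how many vegans are chosen (0 through 1).
Sum: C(6,0)·C(4,4) + C(6,1)·C(4,3) = 1 + 24 = 25.

25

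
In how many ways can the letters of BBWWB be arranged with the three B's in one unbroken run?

Treat the 3 copies of B as a single block. The multiset to arrange is then {BBB, W, W}, 3 items in all.
That gives (3)!/(2!) = 3 arrangements.

3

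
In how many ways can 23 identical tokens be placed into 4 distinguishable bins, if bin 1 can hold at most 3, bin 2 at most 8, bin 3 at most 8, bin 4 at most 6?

Ignoring the caps, the number of non-negative solutions to x_1+…+x_4 = 23 is C(26,3) = 2600.
Subtract solutions that violate a single cap (substitute x_i' = x_i − (cap_i+1)): x_1 ≥ 4 gives C(22,3) = 1540; x_2 ≥ 9 gives C(17,3) = 680; x_3 ≥ 9 gives C(17,3) = 680; x_4 ≥ 7 gives C(19,3) = 969. Together 3869.
Add back pairs where two caps are both exceeded: 286 + 286 + 455 + 56 + 120 + 120 = 1323.
Subtract triples: 4 + 20 + 20 + 0 = 44.
By inclusion–exclusion the count is 2600 − 3869 + 1323 − 44 = 10.

10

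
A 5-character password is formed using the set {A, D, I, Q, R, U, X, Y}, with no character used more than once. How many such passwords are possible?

6720

This is a permutation of 5 out of 8: P(8,5) = 8!/3!.
8 × 7 × 6 × 5 × 4 = 6720.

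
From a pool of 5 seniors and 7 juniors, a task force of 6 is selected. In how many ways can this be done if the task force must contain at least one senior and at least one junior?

Unrestricted: C(12,6) = 924 ways to pick any 6 of the 12.
Subtract selections that omit an entire group: no seniors → C(7,6) = 7; no juniors → C(5,6) = 0.
Both groups omitted at once is impossible, so 924 − 7 = 917.

917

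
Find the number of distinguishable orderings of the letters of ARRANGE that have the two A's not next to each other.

There are 7!/(2!·2!) = 1260 arrangements of ARRANGE in total.
If the two A's are adjacent, glue them into one block, leaving 6 items to arrange: (6)!/(2!) = 360 ways.
Hence 1260 − 360 = 900.

900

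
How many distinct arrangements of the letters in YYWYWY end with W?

5

Fix W in the last position and arrange the remaining 5 letters.
Those 5 letters have Y appearing 4 times, giving (5)!/(4!) = 5.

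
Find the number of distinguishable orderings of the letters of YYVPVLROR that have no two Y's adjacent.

There are 9!/(2!·2!·2!) = 45360 arrangements of YYVPVLROR in total.
Arrangements with the Y's together: treat YY as one letter, giving (8)!/(2!·2!) = 10080.
Subtracting, 45360 − 10080 = 35280 arrangements keep the Y's apart.

35280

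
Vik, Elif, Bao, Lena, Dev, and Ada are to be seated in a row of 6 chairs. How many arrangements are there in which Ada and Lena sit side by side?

240

Place the 4 others and the Ada-Lena pair as 5 objects in a line; the pair has 2 internal arrangements.
That gives 2 × 5! = 2 × 120 = 240.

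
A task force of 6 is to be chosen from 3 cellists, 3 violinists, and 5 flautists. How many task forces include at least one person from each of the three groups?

With no constraint there are C(11,6) = 462 possible selections.
Selections missing a whole group: no cellists → C(8,6) = 28; no violinists → C(8,6) = 28; no flautists → C(6,6) = 1.
Add back selections omitting two groups (i.e. drawn from a single group): C(3,6) + C(3,6) + C(5,6) = 0.
By inclusion–exclusion: 462 − 57 + 0 = 405.

405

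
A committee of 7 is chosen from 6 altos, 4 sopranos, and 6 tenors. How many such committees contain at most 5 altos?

11430

Split by how many altos are chosen (0 through 5).
Sum: C(6,0)·C(10,7) + C(6,1)·C(10,6) + C(6,2)·C(10,5) + C(6,3)·C(10,4) + C(6,4)·C(10,3) + C(6,5)·C(10,2) = 120 + 1260 + 3780 + 4200 + 1800 + 270 = 11430.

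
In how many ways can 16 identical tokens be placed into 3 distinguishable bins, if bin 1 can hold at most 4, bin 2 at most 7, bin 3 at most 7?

6

By stars and bars, unrestricted non-negative solutions to x_1+…+x_3 = 16 number C(16+2,2) = 153.
Subtract solutions that violate a single cap (substitute x_i' = x_i − (cap_i+1)): x_1 ≥ 5 gives C(13,2) = 78; x_2 ≥ 8 gives C(10,2) = 45; x_3 ≥ 8 gives C(10,2) = 45. Together 168.
Add back pairs where two caps are both exceeded: 10 + 10 + 1 = 21.
By inclusion–exclusion the count is 153 − 168 + 21 = 6.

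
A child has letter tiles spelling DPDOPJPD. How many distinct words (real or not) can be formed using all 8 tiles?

Letter multiplicities in DPDOPJPD: D×3, J×1, O×1, P×3.
So there are 8! / (3!·3!) = 1120 distinguishable arrangements.

1120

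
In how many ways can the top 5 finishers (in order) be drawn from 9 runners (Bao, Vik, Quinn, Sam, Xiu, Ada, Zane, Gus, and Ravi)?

15120

There are 9 choices for 1st place, 8 for 2nd, and so on down to 5 for position 5.
That gives 9 × 8 × 7 × 6 × 5 = 15120.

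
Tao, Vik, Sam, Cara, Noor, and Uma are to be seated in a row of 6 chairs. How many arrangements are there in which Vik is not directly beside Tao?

There are 6! = 720 arrangements in all. If Vik and Tao are adjacent, merging them into one block gives 2·(5)! = 240 arrangements.
So 720 − 240 = 480 arrangements keep them apart.

480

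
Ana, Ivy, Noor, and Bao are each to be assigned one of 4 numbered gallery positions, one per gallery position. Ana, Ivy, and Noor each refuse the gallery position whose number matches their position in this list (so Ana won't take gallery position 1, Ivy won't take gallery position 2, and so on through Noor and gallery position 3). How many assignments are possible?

11

Let Aᵢ (for i ∈ {1, 2, 3}) be the placements that put person i in their forbidden gallery position. Any j of these fix j positions, leaving (4−j)! ways to fill the rest, and there are C(3,j) ways to pick which j.
By inclusion–exclusion, the number of valid placements is Σ_{j=0}^{3} (−1)^j C(3,j)·(4−j)!.
Computing: 24 − 18 + 6 − 1 = 11.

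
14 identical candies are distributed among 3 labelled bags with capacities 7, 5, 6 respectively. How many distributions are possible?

Without the upper bounds there are C(16,2) = 120 ways to split 14 among 3 bags.
Subtract solutions that violate a single cap (substitute x_i' = x_i − (cap_i+1)): x_1 ≥ 8 gives C(8,2) = 28; x_2 ≥ 6 gives C(10,2) = 45; x_3 ≥ 7 gives C(9,2) = 36. Together 109.
Add back pairs where two caps are both exceeded: 1 + 0 + 3 = 4.
By inclusion–exclusion the count is 120 − 109 + 4 = 15.

15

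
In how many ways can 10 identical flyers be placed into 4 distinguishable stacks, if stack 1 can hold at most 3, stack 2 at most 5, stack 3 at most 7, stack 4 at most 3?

Without the upper bounds there are C(13,3) = 286 ways to split 10 among 4 stacks.
Subtract solutions that violate a single cap (substitute x_i' = x_i − (cap_i+1)): x_1 ≥ 4 gives C(9,3) = 84; x_2 ≥ 6 gives C(7,3) = 35; x_3 ≥ 8 gives C(5,3) = 10; x_4 ≥ 4 gives C(9,3) = 84. Together 213.
Add back pairs where two caps are both exceeded: 1 + 0 + 10 + 0 + 1 + 0 = 12.
By inclusion–exclusion the count is 286 − 213 + 12 = 85.

85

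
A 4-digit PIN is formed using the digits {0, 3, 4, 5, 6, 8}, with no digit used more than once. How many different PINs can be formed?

360

This is a permutation of 4 out of 6: P(6,4) = 6!/2!.
That product is 6 × 5 × 4 × 3 = 360.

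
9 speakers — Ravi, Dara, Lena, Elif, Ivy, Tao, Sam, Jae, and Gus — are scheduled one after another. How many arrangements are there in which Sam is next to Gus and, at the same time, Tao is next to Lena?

Treat {Sam,Gus} as one block (2 orders) and {Tao,Lena} as another (2 orders).
That leaves 7 units to arrange: 2 × 2 × 7! = 4 × 5040 = 20160.

20160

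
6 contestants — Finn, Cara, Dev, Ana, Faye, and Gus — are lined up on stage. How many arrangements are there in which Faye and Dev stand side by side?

240

Place the 4 others and the Faye-Dev pair as 5 objects in a line; the pair has 2 internal arrangements.
That gives 2 × 5! = 2 × 120 = 240.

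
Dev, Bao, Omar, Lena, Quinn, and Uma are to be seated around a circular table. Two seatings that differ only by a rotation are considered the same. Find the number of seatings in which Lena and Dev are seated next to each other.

Glue Lena and Dev into a block (2 internal orders). Seating 5 units around a circle gives (4)! arrangements.
So 2 × (4)! = 2 × 24 = 48.

48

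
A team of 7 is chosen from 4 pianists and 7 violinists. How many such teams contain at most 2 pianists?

155

Split by how many pianists are chosen (0 through 2).
Sum: C(4,0)·C(7,7) + C(4,1)·C(7,6) + C(4,2)·C(7,5) = 1 + 28 + 126 = 155.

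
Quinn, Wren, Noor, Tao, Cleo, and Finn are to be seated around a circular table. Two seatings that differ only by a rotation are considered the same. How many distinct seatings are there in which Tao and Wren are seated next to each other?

Treat {Tao, Wren} as one unit (2 internal orders) and seat the resulting 5 units around the table: (4)! circular arrangements.
So 2 × (4)! = 2 × 24 = 48.

48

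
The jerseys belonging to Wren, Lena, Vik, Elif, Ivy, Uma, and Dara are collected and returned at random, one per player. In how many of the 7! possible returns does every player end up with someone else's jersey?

1854

Count assignments avoiding every fixed point. For any j of the 7 players fixed to their old jersey, the other 7−j can be arranged in (7−j)! ways.
By inclusion–exclusion this is Σ_{j=0}^{7} (−1)^j C(7,j)·(7−j)!.
Computing: 5040 − 5040 + 2520 − 840 + 210 − 42 + 7 − 1 = 1854.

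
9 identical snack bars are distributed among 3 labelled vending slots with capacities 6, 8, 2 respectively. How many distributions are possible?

20

Without the upper bounds there are C(11,2) = 55 ways to split 9 among 3 vending slots.
Subtract solutions that violate a single cap (substitute x_i' = x_i − (cap_i+1)): x_1 ≥ 7 gives C(4,2) = 6; x_2 ≥ 9 gives C(2,2) = 1; x_3 ≥ 3 gives C(8,2) = 28. Together 35.
No two caps can be exceeded simultaneously, so the pair terms are all 0.
By inclusion–exclusion the count is 55 − 35 + 0 = 20.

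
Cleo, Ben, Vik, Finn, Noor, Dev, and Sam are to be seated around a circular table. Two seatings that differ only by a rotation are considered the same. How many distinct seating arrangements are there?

720

Seat Cleo anywhere (absorbing the rotational symmetry), then permute the other 6: (6)! = 720.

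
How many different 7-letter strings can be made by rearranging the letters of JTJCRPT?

1260

JTJCRPT has 7 letters with J appearing twice and T appearing twice.
Dividing 7! = 5040 by 2!·2! = 4 for the repeated letters gives 1260.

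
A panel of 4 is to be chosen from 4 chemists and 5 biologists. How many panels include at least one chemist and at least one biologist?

120

Total 4-person selections from all 9: C(9,4) = 126.
Selections missing a whole group: no chemists → C(5,4) = 5; no biologists → C(4,4) = 1.
Both groups omitted at once is impossible, so 126 − 6 = 120.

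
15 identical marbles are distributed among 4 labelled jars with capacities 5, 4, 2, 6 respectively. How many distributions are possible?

Ignoring the caps, the number of non-negative solutions to x_1+…+x_4 = 15 is C(18,3) = 816.
Subtract solutions that violate a single cap (substitute x_i' = x_i − (cap_i+1)): x_1 ≥ 6 gives C(12,3) = 220; x_2 ≥ 5 gives C(13,3) = 286; x_3 ≥ 3 gives C(15,3) = 455; x_4 ≥ 7 gives C(11,3) = 165. Together 1126.
Add back pairs where two caps are both exceeded: 35 + 84 + 10 + 120 + 20 + 56 = 325.
Subtract triples: 4 + 0 + 0 + 1 = 5.
By inclusion–exclusion the count is 816 − 1126 + 325 − 5 = 10.

10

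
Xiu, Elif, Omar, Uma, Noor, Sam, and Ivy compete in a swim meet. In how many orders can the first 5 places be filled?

2520

There are 7 choices for 1st place, 6 for 2nd, and so on down to 3 for position 5.
That gives 7 × 6 × 5 × 4 × 3 = 2520.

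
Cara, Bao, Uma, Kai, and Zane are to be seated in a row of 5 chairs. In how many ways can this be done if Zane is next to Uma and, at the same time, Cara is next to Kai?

24

Treat {Zane,Uma} as one block (2 orders) and {Cara,Kai} as another (2 orders).
That leaves 3 units to arrange: 2 × 2 × 3! = 4 × 6 = 24.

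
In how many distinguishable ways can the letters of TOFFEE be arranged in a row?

TOFFEE has 6 letters with E appearing twice and F appearing twice.
Dividing 6! = 720 by 2!·2! = 4 for the repeated letters gives 180.

180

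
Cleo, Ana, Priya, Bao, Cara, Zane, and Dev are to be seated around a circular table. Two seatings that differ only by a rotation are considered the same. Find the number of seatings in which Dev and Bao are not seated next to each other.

480

All circular seatings of 7 people number (6)! = 720.
Seatings with Dev beside Bao: treat them as a block with 2 internal orders, giving 2 × (5)! = 240.
Subtracting, 720 − 240 = 480.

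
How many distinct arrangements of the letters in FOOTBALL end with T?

Fix T in the last position and arrange the remaining 7 letters.
Those 7 letters have L appearing twice and O appearing twice, giving (7)!/(2!·2!) = 1260.

1260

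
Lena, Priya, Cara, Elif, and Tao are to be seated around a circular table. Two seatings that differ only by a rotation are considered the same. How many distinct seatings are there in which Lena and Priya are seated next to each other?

12

Treat {Lena, Priya} as one unit (2 internal orders) and seat the resulting 4 units around the table: (3)! circular arrangements.
So 2 × (3)! = 2 × 6 = 12.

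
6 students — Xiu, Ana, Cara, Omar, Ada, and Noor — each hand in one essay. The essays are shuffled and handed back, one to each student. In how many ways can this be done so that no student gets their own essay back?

265

Let Aᵢ be the assignments in which student i gets their own essay. We want the size of the complement of A₁∪…∪A_6.
By inclusion–exclusion this is Σ_{j=0}^{6} (−1)^j C(6,j)·(6−j)!.
Computing: 720 − 720 + 360 − 120 + 30 − 6 + 1 = 265.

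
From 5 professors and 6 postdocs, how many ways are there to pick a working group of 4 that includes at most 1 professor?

Split by how many professors are chosen (0 through 1).
Sum: C(5,0)·C(6,4) + C(5,1)·C(6,3) = 15 + 100 = 115.

115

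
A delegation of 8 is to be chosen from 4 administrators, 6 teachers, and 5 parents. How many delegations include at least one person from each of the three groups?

6216

With no constraint there are C(15,8) = 6435 possible selections.
Subtract selections that omit an entire group: no administrators → C(11,8) = 165; no teachers → C(9,8) = 9; no parents → C(10,8) = 45.
Add back selections omitting two groups (i.e. drawn from a single group): C(4,8) + C(6,8) + C(5,8) = 0.
By inclusion–exclusion: 6435 − 219 + 0 = 6216.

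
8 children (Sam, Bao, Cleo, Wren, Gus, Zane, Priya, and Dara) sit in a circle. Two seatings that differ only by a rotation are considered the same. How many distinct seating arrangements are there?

5040

Fix one person's seat to break rotational symmetry; the remaining 7 people can be arranged in (7)! = 5040 ways.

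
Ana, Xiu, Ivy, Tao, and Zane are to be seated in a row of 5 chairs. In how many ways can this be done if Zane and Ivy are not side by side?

Of the 5! = 120 arrangements, those with Zane and Ivy adjacent number 2 × 4! = 48 (treat the pair as a block with 2 internal orders).
So 120 − 48 = 72 arrangements keep them apart.

72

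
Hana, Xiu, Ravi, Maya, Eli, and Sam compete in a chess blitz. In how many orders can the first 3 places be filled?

120

There are 6 choices for 1st place, 5 for 2nd, and 4 for 3rd.
That gives 6 × 5 × 4 = 120.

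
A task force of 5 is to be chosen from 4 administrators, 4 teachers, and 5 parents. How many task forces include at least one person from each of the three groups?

980

Unrestricted: C(13,5) = 1287 ways to pick any 5 of the 13.
Selections missing a whole group: no administrators → C(9,5) = 126; no teachers → C(9,5) = 126; no parents → C(8,5) = 56.
Add back selections omitting two groups (i.e. drawn from a single group): C(4,5) + C(4,5) + C(5,5) = 1.
By inclusion–exclusion: 1287 − 308 + 1 = 980.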